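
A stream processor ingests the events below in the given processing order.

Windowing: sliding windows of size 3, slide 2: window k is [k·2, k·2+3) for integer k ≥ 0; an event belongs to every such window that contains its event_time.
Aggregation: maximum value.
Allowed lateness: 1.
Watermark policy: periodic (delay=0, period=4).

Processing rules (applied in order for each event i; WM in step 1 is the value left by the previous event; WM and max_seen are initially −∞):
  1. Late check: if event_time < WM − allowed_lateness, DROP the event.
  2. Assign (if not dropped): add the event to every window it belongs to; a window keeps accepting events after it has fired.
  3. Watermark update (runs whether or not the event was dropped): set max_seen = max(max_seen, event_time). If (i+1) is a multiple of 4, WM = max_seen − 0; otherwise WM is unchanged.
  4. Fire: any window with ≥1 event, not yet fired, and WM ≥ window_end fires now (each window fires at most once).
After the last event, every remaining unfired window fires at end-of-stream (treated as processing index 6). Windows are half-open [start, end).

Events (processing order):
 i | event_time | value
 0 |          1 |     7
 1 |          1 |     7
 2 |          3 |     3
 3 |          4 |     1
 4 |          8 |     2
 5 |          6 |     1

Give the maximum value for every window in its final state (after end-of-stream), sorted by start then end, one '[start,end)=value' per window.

[0,3)=7 [2,5)=3 [4,7)=1 [6,9)=2 [8,11)=2

i=0 t=1 v=7: → [0,3); WM=−∞
i=1 t=1 v=7: → [0,3); WM=−∞
i=2 t=3 v=3: → [2,5); WM=−∞
i=3 t=4 v=1: → [4,7),[2,5); WM=4; [0,3) fires=7
i=4 t=8 v=2: → [8,11),[6,9); WM=4
i=5 t=6 v=1: → [6,9),[4,7); WM=4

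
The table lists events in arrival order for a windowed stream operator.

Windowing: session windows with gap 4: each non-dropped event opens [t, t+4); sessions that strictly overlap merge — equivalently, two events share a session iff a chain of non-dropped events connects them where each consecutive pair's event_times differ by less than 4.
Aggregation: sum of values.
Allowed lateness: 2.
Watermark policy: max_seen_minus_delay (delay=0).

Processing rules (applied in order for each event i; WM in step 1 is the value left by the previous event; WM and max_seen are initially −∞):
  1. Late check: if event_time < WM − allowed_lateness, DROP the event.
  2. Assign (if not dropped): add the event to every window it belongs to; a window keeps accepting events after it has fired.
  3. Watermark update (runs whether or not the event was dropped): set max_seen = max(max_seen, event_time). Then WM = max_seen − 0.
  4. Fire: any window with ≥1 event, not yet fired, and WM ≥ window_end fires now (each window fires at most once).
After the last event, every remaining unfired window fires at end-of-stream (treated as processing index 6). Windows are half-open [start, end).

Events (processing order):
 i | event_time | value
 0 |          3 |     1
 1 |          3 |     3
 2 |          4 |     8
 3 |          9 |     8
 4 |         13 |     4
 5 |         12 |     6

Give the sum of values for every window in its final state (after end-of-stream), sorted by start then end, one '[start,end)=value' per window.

i=0 t=3 v=1: → [3,7); WM=3
i=1 t=3 v=3: → [3,7); WM=3
i=2 t=4 v=8: → [3,8); WM=4
i=3 t=9 v=8: → [9,13); WM=9
i=4 t=13 v=4: → [13,17); WM=13
i=5 t=12 v=6: → [9,17); WM=13

[3,8)=12 [9,17)=18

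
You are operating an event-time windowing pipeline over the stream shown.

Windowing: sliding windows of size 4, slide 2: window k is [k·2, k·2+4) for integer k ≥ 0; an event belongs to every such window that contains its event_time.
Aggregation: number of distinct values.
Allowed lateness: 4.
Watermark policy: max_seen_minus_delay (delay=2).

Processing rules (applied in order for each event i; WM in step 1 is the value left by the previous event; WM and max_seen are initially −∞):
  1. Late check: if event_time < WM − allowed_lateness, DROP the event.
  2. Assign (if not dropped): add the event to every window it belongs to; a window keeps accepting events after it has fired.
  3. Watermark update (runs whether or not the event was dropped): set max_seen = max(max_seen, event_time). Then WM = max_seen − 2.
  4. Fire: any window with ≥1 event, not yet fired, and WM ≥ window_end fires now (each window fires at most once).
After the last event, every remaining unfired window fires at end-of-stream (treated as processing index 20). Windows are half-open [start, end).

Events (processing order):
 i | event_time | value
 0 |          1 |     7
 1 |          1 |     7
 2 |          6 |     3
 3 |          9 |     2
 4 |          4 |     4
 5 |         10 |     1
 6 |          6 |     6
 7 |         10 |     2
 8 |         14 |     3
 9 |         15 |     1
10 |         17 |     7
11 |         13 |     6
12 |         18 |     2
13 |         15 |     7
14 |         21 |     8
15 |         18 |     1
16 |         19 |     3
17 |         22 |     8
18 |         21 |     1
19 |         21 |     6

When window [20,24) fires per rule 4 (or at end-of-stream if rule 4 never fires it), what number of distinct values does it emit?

3

i=0 t=1 v=7: → [0,4); WM=-1
i=1 t=1 v=7: → [0,4); WM=-1
i=2 t=6 v=3: → [6,10),[4,8); WM=4; [0,4) fires=1
i=3 t=9 v=2: → [8,12),[6,10); WM=7
i=4 t=4 v=4: → [4,8),[2,6); WM=7; [2,6) fires=1
i=5 t=10 v=1: → [10,14),[8,12); WM=8; [4,8) fires=2
i=6 t=6 v=6: → [6,10),[4,8); WM=8
i=7 t=10 v=2: → [10,14),[8,12); WM=8
i=8 t=14 v=3: → [14,18),[12,16); WM=12; [6,10) fires=3 [8,12) fires=2
i=9 t=15 v=1: → [14,18),[12,16); WM=13
i=10 t=17 v=7: → [16,20),[14,18); WM=15; [10,14) fires=2
i=11 t=13 v=6: → [12,16),[10,14); WM=15
i=12 t=18 v=2: → [18,22),[16,20); WM=16; [12,16) fires=3
i=13 t=15 v=7: → [14,18),[12,16); WM=16
i=14 t=21 v=8: → [20,24),[18,22); WM=19; [14,18) fires=3
i=15 t=18 v=1: → [18,22),[16,20); WM=19
i=16 t=19 v=3: → [18,22),[16,20); WM=19
i=17 t=22 v=8: → [22,26),[20,24); WM=20; [16,20) fires=4
i=18 t=21 v=1: → [20,24),[18,22); WM=20
i=19 t=21 v=6: → [20,24),[18,22); WM=20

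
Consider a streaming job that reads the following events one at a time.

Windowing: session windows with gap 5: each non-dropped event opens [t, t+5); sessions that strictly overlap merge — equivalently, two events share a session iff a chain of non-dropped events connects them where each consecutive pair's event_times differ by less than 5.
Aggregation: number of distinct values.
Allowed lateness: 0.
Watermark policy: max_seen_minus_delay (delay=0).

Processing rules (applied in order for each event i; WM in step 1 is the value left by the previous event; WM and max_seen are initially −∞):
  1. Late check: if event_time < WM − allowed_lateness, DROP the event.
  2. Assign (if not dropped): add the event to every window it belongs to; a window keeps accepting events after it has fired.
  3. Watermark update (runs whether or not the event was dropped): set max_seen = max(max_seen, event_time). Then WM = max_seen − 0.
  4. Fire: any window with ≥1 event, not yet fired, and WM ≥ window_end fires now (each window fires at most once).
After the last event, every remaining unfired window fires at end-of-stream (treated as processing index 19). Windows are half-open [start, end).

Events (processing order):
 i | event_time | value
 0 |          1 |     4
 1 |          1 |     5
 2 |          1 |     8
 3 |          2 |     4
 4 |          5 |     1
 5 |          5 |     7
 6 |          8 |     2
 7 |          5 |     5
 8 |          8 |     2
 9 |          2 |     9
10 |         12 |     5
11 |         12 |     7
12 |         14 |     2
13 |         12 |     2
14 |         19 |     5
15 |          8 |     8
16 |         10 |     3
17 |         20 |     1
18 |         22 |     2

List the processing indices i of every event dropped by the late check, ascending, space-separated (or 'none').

i=0 t=1 v=4: → [1,6); WM=1
i=1 t=1 v=5: → [1,6); WM=1
i=2 t=1 v=8: → [1,6); WM=1
i=3 t=2 v=4: → [1,7); WM=2
i=4 t=5 v=1: → [1,10); WM=5
i=5 t=5 v=7: → [1,10); WM=5
i=6 t=8 v=2: → [1,13); WM=8
i=7 t=5 v=5: DROP (t<8-0); WM=8
i=8 t=8 v=2: → [1,13); WM=8
i=9 t=2 v=9: DROP (t<8-0); WM=8
i=10 t=12 v=5: → [1,17); WM=12
i=11 t=12 v=7: → [1,17); WM=12
i=12 t=14 v=2: → [1,19); WM=14
i=13 t=12 v=2: DROP (t<14-0); WM=14
i=14 t=19 v=5: → [19,24); WM=19
i=15 t=8 v=8: DROP (t<19-0); WM=19
i=16 t=10 v=3: DROP (t<19-0); WM=19
i=17 t=20 v=1: → [19,25); WM=20
i=18 t=22 v=2: → [19,27); WM=22

7 9 13 15 16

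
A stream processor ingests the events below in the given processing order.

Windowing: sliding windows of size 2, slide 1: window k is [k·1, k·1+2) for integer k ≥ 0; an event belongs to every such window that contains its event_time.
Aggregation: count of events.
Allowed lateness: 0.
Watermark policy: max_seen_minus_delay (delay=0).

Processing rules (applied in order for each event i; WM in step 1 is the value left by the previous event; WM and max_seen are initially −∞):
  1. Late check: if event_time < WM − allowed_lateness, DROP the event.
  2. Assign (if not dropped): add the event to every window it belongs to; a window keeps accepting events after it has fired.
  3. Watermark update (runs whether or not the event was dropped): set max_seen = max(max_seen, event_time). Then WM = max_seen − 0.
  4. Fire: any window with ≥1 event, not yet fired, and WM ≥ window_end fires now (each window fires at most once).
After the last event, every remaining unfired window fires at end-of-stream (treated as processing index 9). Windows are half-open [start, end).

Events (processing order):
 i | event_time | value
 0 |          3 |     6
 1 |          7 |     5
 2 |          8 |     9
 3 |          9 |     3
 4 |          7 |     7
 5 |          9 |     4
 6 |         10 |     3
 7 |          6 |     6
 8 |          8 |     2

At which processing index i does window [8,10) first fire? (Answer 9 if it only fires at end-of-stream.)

i=0 t=3 v=6: → [3,5),[2,4); WM=3
i=1 t=7 v=5: → [7,9),[6,8); WM=7; [2,4) fires=1 [3,5) fires=1
i=2 t=8 v=9: → [8,10),[7,9); WM=8; [6,8) fires=1
i=3 t=9 v=3: → [9,11),[8,10); WM=9; [7,9) fires=2
i=4 t=7 v=7: DROP (t<9-0); WM=9
i=5 t=9 v=4: → [9,11),[8,10); WM=9
i=6 t=10 v=3: → [10,12),[9,11); WM=10; [8,10) fires=3
i=7 t=6 v=6: DROP (t<10-0); WM=10
i=8 t=8 v=2: DROP (t<10-0); WM=10

6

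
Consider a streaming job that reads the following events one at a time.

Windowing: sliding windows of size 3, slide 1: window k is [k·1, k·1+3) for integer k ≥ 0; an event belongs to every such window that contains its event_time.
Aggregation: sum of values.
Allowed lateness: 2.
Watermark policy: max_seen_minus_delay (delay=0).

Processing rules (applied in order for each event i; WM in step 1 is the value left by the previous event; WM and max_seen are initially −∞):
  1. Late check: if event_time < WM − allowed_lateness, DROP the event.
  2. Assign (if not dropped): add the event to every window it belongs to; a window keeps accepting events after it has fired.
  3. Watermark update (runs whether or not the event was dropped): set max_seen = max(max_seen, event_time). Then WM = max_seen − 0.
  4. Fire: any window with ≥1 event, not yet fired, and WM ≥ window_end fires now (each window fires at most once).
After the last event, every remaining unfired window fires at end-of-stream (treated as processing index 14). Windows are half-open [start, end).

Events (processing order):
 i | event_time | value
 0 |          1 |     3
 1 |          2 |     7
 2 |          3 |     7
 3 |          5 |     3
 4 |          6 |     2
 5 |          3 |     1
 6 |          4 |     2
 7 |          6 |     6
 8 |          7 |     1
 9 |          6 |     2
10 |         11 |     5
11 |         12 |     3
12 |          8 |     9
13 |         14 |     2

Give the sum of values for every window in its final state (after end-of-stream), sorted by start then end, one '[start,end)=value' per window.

i=0 t=1 v=3: → [1,4),[0,3); WM=1
i=1 t=2 v=7: → [2,5),[1,4),[0,3); WM=2
i=2 t=3 v=7: → [3,6),[2,5),[1,4); WM=3; [0,3) fires=10
i=3 t=5 v=3: → [5,8),[4,7),[3,6); WM=5; [1,4) fires=17 [2,5) fires=14
i=4 t=6 v=2: → [6,9),[5,8),[4,7); WM=6; [3,6) fires=10
i=5 t=3 v=1: DROP (t<6-2); WM=6
i=6 t=4 v=2: → [4,7),[3,6),[2,5); WM=6
i=7 t=6 v=6: → [6,9),[5,8),[4,7); WM=6
i=8 t=7 v=1: → [7,10),[6,9),[5,8); WM=7; [4,7) fires=13
i=9 t=6 v=2: → [6,9),[5,8),[4,7); WM=7
i=10 t=11 v=5: → [11,14),[10,13),[9,12); WM=11; [5,8) fires=14 [6,9) fires=11 [7,10) fires=1
i=11 t=12 v=3: → [12,15),[11,14),[10,13); WM=12; [9,12) fires=5
i=12 t=8 v=9: DROP (t<12-2); WM=12
i=13 t=14 v=2: → [14,17),[13,16),[12,15); WM=14; [10,13) fires=8 [11,14) fires=8

[0,3)=10 [1,4)=17 [2,5)=16 [3,6)=12 [4,7)=15 [5,8)=14 [6,9)=11 [7,10)=1 [9,12)=5 [10,13)=8 [11,14)=8 [12,15)=5 [13,16)=2 [14,17)=2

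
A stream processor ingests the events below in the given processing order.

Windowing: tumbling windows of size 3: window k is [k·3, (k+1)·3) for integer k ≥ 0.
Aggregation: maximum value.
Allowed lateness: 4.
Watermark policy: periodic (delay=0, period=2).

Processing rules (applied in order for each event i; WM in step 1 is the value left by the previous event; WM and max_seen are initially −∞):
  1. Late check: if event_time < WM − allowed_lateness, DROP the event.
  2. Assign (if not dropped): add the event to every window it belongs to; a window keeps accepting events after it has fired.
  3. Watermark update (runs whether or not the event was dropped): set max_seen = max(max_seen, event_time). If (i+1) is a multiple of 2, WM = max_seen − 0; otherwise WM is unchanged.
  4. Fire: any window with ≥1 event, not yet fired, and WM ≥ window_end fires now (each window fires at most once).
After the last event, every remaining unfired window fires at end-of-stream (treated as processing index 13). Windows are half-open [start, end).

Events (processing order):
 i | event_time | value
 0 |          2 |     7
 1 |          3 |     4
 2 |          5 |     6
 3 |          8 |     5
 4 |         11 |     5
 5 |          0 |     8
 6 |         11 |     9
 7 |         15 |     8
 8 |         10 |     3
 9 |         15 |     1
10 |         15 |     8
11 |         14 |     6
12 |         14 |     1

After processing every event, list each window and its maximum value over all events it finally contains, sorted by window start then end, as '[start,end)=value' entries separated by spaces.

i=0 t=2 v=7: → [0,3); WM=−∞
i=1 t=3 v=4: → [3,6); WM=3; [0,3) fires=7
i=2 t=5 v=6: → [3,6); WM=3
i=3 t=8 v=5: → [6,9); WM=8; [3,6) fires=6
i=4 t=11 v=5: → [9,12); WM=8
i=5 t=0 v=8: DROP (t<8-4); WM=11; [6,9) fires=5
i=6 t=11 v=9: → [9,12); WM=11
i=7 t=15 v=8: → [15,18); WM=15; [9,12) fires=9
i=8 t=10 v=3: DROP (t<15-4); WM=15
i=9 t=15 v=1: → [15,18); WM=15
i=10 t=15 v=8: → [15,18); WM=15
i=11 t=14 v=6: → [12,15); WM=15; [12,15) fires=6
i=12 t=14 v=1: → [12,15); WM=15

[0,3)=7 [3,6)=6 [6,9)=5 [9,12)=9 [12,15)=6 [15,18)=8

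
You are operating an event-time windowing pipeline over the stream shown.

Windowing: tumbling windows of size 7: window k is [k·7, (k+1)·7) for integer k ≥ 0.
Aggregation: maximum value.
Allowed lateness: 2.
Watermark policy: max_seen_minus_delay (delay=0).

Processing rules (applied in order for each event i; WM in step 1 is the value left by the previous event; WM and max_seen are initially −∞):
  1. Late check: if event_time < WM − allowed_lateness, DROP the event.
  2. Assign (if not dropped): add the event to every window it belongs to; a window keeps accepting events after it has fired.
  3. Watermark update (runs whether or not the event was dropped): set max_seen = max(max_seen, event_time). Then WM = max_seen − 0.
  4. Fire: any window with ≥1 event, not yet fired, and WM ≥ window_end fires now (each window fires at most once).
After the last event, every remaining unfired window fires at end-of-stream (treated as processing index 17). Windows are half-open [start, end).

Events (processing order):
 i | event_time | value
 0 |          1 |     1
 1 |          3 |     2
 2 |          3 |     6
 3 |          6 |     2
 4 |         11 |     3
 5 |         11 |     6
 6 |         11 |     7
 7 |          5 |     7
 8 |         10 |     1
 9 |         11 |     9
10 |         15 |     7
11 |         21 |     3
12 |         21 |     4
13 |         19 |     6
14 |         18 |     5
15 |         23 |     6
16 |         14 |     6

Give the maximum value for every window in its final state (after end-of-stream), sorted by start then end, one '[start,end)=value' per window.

[0,7)=6 [7,14)=9 [14,21)=7 [21,28)=6

i=0 t=1 v=1: → [0,7); WM=1
i=1 t=3 v=2: → [0,7); WM=3
i=2 t=3 v=6: → [0,7); WM=3
i=3 t=6 v=2: → [0,7); WM=6
i=4 t=11 v=3: → [7,14); WM=11; [0,7) fires=6
i=5 t=11 v=6: → [7,14); WM=11
i=6 t=11 v=7: → [7,14); WM=11
i=7 t=5 v=7: DROP (t<11-2); WM=11
i=8 t=10 v=1: → [7,14); WM=11
i=9 t=11 v=9: → [7,14); WM=11
i=10 t=15 v=7: → [14,21); WM=15; [7,14) fires=9
i=11 t=21 v=3: → [21,28); WM=21; [14,21) fires=7
i=12 t=21 v=4: → [21,28); WM=21
i=13 t=19 v=6: → [14,21); WM=21
i=14 t=18 v=5: DROP (t<21-2); WM=21
i=15 t=23 v=6: → [21,28); WM=23
i=16 t=14 v=6: DROP (t<23-2); WM=23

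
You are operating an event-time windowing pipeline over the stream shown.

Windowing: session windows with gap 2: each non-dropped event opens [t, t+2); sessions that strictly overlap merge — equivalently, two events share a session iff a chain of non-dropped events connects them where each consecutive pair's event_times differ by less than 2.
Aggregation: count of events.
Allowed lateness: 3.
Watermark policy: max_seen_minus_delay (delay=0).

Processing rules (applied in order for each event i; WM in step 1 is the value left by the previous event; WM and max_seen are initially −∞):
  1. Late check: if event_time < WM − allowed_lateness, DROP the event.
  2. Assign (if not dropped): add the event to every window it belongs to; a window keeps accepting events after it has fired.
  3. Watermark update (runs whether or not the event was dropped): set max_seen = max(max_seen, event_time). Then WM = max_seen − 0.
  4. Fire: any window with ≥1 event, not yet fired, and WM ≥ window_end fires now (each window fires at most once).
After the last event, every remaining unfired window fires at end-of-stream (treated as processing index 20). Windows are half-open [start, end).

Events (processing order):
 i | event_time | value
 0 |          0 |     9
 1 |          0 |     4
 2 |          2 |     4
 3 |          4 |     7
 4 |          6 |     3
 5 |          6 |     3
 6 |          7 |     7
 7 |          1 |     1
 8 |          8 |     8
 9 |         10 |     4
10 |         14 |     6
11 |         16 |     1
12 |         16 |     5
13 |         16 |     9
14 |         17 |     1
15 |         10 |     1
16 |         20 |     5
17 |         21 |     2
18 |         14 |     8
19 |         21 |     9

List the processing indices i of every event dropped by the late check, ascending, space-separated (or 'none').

7 15 18

i=0 t=0 v=9: → [0,2); WM=0
i=1 t=0 v=4: → [0,2); WM=0
i=2 t=2 v=4: → [2,4); WM=2
i=3 t=4 v=7: → [4,6); WM=4
i=4 t=6 v=3: → [6,8); WM=6
i=5 t=6 v=3: → [6,8); WM=6
i=6 t=7 v=7: → [6,9); WM=7
i=7 t=1 v=1: DROP (t<7-3); WM=7
i=8 t=8 v=8: → [6,10); WM=8
i=9 t=10 v=4: → [10,12); WM=10
i=10 t=14 v=6: → [14,16); WM=14
i=11 t=16 v=1: → [16,18); WM=16
i=12 t=16 v=5: → [16,18); WM=16
i=13 t=16 v=9: → [16,18); WM=16
i=14 t=17 v=1: → [16,19); WM=17
i=15 t=10 v=1: DROP (t<17-3); WM=17
i=16 t=20 v=5: → [20,22); WM=20
i=17 t=21 v=2: → [20,23); WM=21
i=18 t=14 v=8: DROP (t<21-3); WM=21
i=19 t=21 v=9: → [20,23); WM=21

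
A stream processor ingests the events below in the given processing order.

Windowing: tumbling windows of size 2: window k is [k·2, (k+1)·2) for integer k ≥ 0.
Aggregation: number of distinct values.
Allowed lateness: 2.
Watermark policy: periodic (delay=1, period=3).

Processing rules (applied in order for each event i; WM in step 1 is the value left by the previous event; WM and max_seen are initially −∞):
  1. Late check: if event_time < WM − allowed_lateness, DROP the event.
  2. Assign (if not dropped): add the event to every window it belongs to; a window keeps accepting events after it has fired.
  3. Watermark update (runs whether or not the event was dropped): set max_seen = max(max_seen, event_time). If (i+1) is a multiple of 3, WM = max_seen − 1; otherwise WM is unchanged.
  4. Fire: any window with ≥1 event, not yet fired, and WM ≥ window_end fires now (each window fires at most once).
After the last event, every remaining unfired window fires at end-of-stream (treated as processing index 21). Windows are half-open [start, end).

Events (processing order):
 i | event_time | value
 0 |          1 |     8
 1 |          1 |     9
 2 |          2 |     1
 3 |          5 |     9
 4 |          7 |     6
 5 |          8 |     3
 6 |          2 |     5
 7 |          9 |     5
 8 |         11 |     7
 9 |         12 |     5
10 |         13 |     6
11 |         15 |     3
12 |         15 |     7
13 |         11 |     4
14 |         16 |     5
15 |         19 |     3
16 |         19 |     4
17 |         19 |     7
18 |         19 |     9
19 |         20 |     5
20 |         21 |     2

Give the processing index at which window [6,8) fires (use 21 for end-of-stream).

8

i=0 t=1 v=8: → [0,2); WM=−∞
i=1 t=1 v=9: → [0,2); WM=−∞
i=2 t=2 v=1: → [2,4); WM=1
i=3 t=5 v=9: → [4,6); WM=1
i=4 t=7 v=6: → [6,8); WM=1
i=5 t=8 v=3: → [8,10); WM=7; [0,2) fires=2 [2,4) fires=1 [4,6) fires=1
i=6 t=2 v=5: DROP (t<7-2); WM=7
i=7 t=9 v=5: → [8,10); WM=7
i=8 t=11 v=7: → [10,12); WM=10; [6,8) fires=1 [8,10) fires=2
i=9 t=12 v=5: → [12,14); WM=10
i=10 t=13 v=6: → [12,14); WM=10
i=11 t=15 v=3: → [14,16); WM=14; [10,12) fires=1 [12,14) fires=2
i=12 t=15 v=7: → [14,16); WM=14
i=13 t=11 v=4: DROP (t<14-2); WM=14
i=14 t=16 v=5: → [16,18); WM=15
i=15 t=19 v=3: → [18,20); WM=15
i=16 t=19 v=4: → [18,20); WM=15
i=17 t=19 v=7: → [18,20); WM=18; [14,16) fires=2 [16,18) fires=1
i=18 t=19 v=9: → [18,20); WM=18
i=19 t=20 v=5: → [20,22); WM=18
i=20 t=21 v=2: → [20,22); WM=20; [18,20) fires=4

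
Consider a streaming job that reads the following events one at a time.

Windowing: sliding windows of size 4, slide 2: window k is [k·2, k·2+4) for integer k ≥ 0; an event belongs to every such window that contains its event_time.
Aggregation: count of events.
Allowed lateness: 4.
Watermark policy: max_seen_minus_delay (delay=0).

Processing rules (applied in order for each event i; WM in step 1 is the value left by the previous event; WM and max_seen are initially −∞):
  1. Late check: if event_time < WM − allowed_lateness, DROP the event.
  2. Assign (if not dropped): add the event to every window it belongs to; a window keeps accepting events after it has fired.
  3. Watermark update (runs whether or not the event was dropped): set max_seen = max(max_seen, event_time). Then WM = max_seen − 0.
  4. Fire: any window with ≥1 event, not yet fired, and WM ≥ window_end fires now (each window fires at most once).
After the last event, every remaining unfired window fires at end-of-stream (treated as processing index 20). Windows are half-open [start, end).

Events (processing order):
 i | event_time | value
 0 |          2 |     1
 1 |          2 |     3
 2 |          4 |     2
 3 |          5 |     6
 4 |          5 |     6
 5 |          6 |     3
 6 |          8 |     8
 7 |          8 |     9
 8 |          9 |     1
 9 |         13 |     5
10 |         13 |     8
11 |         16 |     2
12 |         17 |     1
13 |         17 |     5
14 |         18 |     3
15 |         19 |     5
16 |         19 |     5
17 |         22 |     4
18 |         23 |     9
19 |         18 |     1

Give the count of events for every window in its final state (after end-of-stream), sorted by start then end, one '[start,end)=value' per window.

i=0 t=2 v=1: → [2,6),[0,4); WM=2
i=1 t=2 v=3: → [2,6),[0,4); WM=2
i=2 t=4 v=2: → [4,8),[2,6); WM=4; [0,4) fires=2
i=3 t=5 v=6: → [4,8),[2,6); WM=5
i=4 t=5 v=6: → [4,8),[2,6); WM=5
i=5 t=6 v=3: → [6,10),[4,8); WM=6; [2,6) fires=5
i=6 t=8 v=8: → [8,12),[6,10); WM=8; [4,8) fires=4
i=7 t=8 v=9: → [8,12),[6,10); WM=8
i=8 t=9 v=1: → [8,12),[6,10); WM=9
i=9 t=13 v=5: → [12,16),[10,14); WM=13; [6,10) fires=4 [8,12) fires=3
i=10 t=13 v=8: → [12,16),[10,14); WM=13
i=11 t=16 v=2: → [16,20),[14,18); WM=16; [10,14) fires=2 [12,16) fires=2
i=12 t=17 v=1: → [16,20),[14,18); WM=17
i=13 t=17 v=5: → [16,20),[14,18); WM=17
i=14 t=18 v=3: → [18,22),[16,20); WM=18; [14,18) fires=3
i=15 t=19 v=5: → [18,22),[16,20); WM=19
i=16 t=19 v=5: → [18,22),[16,20); WM=19
i=17 t=22 v=4: → [22,26),[20,24); WM=22; [16,20) fires=6 [18,22) fires=3
i=18 t=23 v=9: → [22,26),[20,24); WM=23
i=19 t=18 v=1: DROP (t<23-4); WM=23

[0,4)=2 [2,6)=5 [4,8)=4 [6,10)=4 [8,12)=3 [10,14)=2 [12,16)=2 [14,18)=3 [16,20)=6 [18,22)=3 [20,24)=2 [22,26)=2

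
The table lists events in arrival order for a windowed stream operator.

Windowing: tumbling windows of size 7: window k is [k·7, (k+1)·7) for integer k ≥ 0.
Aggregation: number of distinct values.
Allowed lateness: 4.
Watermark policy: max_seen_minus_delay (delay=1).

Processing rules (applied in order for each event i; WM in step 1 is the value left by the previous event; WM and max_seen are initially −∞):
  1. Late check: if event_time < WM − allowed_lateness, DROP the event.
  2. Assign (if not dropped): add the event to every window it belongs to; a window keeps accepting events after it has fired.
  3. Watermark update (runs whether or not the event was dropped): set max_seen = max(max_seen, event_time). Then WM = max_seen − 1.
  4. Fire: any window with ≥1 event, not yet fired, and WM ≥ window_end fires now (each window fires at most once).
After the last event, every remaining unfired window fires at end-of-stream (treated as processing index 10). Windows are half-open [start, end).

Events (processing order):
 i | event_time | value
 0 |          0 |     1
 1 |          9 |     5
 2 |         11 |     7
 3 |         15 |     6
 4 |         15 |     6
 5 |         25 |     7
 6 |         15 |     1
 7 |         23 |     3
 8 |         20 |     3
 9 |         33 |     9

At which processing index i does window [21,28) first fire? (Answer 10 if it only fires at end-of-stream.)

9

i=0 t=0 v=1: → [0,7); WM=-1
i=1 t=9 v=5: → [7,14); WM=8; [0,7) fires=1
i=2 t=11 v=7: → [7,14); WM=10
i=3 t=15 v=6: → [14,21); WM=14; [7,14) fires=2
i=4 t=15 v=6: → [14,21); WM=14
i=5 t=25 v=7: → [21,28); WM=24; [14,21) fires=1
i=6 t=15 v=1: DROP (t<24-4); WM=24
i=7 t=23 v=3: → [21,28); WM=24
i=8 t=20 v=3: → [14,21); WM=24
i=9 t=33 v=9: → [28,35); WM=32; [21,28) fires=2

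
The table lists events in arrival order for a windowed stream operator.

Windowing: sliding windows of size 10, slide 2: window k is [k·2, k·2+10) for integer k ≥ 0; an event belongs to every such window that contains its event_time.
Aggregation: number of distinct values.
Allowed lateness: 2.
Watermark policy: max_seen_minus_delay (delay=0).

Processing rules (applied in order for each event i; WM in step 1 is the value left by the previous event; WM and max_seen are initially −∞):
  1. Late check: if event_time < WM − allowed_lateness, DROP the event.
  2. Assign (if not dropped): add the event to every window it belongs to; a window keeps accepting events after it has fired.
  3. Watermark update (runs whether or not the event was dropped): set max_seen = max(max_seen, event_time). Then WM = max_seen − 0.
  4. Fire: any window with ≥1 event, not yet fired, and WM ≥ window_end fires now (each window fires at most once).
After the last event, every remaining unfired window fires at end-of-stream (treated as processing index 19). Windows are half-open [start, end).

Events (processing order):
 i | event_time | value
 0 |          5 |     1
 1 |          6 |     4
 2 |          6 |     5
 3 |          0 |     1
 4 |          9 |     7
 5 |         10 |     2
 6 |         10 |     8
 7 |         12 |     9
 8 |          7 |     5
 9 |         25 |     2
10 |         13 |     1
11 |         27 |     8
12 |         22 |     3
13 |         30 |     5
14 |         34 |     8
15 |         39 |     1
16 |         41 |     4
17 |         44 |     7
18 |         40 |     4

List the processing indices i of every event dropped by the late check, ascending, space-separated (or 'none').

3 8 10 12 18

i=0 t=5 v=1: → [4,14),[2,12),[0,10); WM=5
i=1 t=6 v=4: → [6,16),[4,14),[2,12),[0,10); WM=6
i=2 t=6 v=5: → [6,16),[4,14),[2,12),[0,10); WM=6
i=3 t=0 v=1: DROP (t<6-2); WM=6
i=4 t=9 v=7: → [8,18),[6,16),[4,14),[2,12),[0,10); WM=9
i=5 t=10 v=2: → [10,20),[8,18),[6,16),[4,14),[2,12); WM=10; [0,10) fires=4
i=6 t=10 v=8: → [10,20),[8,18),[6,16),[4,14),[2,12); WM=10
i=7 t=12 v=9: → [12,22),[10,20),[8,18),[6,16),[4,14); WM=12; [2,12) fires=6
i=8 t=7 v=5: DROP (t<12-2); WM=12
i=9 t=25 v=2: → [24,34),[22,32),[20,30),[18,28),[16,26); WM=25; [4,14) fires=7 [6,16) fires=6 [8,18) fires=4 [10,20) fires=3 [12,22) fires=1
i=10 t=13 v=1: DROP (t<25-2); WM=25
i=11 t=27 v=8: → [26,36),[24,34),[22,32),[20,30),[18,28); WM=27; [16,26) fires=1
i=12 t=22 v=3: DROP (t<27-2); WM=27
i=13 t=30 v=5: → [30,40),[28,38),[26,36),[24,34),[22,32); WM=30; [18,28) fires=2 [20,30) fires=2
i=14 t=34 v=8: → [34,44),[32,42),[30,40),[28,38),[26,36); WM=34; [22,32) fires=3 [24,34) fires=3
i=15 t=39 v=1: → [38,48),[36,46),[34,44),[32,42),[30,40); WM=39; [26,36) fires=2 [28,38) fires=2
i=16 t=41 v=4: → [40,50),[38,48),[36,46),[34,44),[32,42); WM=41; [30,40) fires=3
i=17 t=44 v=7: → [44,54),[42,52),[40,50),[38,48),[36,46); WM=44; [32,42) fires=3 [34,44) fires=3
i=18 t=40 v=4: DROP (t<44-2); WM=44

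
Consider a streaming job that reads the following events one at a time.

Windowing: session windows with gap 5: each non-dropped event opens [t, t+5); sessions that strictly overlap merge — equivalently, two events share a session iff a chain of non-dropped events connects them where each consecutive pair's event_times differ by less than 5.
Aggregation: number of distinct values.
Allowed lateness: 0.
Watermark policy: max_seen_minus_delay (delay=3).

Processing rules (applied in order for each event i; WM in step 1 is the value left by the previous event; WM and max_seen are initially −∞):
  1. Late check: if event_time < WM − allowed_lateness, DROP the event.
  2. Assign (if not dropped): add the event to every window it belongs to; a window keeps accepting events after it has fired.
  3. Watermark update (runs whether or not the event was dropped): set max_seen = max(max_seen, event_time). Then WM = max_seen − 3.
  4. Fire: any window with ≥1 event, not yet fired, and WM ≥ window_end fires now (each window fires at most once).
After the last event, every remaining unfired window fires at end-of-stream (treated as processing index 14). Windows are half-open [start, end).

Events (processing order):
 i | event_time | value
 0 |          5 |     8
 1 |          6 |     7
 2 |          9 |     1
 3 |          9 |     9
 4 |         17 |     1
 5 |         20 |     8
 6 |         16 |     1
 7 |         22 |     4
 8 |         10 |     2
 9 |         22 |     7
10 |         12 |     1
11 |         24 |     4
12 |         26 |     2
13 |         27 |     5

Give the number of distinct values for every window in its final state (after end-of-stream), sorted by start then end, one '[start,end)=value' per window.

[5,14)=4 [17,32)=6

i=0 t=5 v=8: → [5,10); WM=2
i=1 t=6 v=7: → [5,11); WM=3
i=2 t=9 v=1: → [5,14); WM=6
i=3 t=9 v=9: → [5,14); WM=6
i=4 t=17 v=1: → [17,22); WM=14
i=5 t=20 v=8: → [17,25); WM=17
i=6 t=16 v=1: DROP (t<17-0); WM=17
i=7 t=22 v=4: → [17,27); WM=19
i=8 t=10 v=2: DROP (t<19-0); WM=19
i=9 t=22 v=7: → [17,27); WM=19
i=10 t=12 v=1: DROP (t<19-0); WM=19
i=11 t=24 v=4: → [17,29); WM=21
i=12 t=26 v=2: → [17,31); WM=23
i=13 t=27 v=5: → [17,32); WM=24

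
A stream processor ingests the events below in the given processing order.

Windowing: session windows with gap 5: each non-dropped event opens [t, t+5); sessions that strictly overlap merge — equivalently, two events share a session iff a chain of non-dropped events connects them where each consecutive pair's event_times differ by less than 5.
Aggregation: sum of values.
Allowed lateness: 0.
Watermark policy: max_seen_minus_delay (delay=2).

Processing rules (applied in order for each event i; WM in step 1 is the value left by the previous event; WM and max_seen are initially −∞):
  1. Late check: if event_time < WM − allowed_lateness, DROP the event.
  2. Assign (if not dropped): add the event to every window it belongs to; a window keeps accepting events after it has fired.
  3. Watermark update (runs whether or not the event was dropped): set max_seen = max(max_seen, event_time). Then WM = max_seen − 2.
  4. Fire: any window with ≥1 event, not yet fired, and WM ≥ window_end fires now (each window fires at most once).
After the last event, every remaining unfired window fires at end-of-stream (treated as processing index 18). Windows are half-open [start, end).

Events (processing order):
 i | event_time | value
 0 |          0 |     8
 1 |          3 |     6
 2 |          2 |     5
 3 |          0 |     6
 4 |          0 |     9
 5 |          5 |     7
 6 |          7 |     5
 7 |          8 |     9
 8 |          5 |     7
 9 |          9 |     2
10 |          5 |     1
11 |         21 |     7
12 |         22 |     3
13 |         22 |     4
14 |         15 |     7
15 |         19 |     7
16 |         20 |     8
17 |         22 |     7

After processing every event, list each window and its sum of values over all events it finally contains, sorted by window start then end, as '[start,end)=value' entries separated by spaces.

i=0 t=0 v=8: → [0,5); WM=-2
i=1 t=3 v=6: → [0,8); WM=1
i=2 t=2 v=5: → [0,8); WM=1
i=3 t=0 v=6: DROP (t<1-0); WM=1
i=4 t=0 v=9: DROP (t<1-0); WM=1
i=5 t=5 v=7: → [0,10); WM=3
i=6 t=7 v=5: → [0,12); WM=5
i=7 t=8 v=9: → [0,13); WM=6
i=8 t=5 v=7: DROP (t<6-0); WM=6
i=9 t=9 v=2: → [0,14); WM=7
i=10 t=5 v=1: DROP (t<7-0); WM=7
i=11 t=21 v=7: → [21,26); WM=19
i=12 t=22 v=3: → [21,27); WM=20
i=13 t=22 v=4: → [21,27); WM=20
i=14 t=15 v=7: DROP (t<20-0); WM=20
i=15 t=19 v=7: DROP (t<20-0); WM=20
i=16 t=20 v=8: → [20,27); WM=20
i=17 t=22 v=7: → [20,27); WM=20

[0,14)=42 [20,27)=29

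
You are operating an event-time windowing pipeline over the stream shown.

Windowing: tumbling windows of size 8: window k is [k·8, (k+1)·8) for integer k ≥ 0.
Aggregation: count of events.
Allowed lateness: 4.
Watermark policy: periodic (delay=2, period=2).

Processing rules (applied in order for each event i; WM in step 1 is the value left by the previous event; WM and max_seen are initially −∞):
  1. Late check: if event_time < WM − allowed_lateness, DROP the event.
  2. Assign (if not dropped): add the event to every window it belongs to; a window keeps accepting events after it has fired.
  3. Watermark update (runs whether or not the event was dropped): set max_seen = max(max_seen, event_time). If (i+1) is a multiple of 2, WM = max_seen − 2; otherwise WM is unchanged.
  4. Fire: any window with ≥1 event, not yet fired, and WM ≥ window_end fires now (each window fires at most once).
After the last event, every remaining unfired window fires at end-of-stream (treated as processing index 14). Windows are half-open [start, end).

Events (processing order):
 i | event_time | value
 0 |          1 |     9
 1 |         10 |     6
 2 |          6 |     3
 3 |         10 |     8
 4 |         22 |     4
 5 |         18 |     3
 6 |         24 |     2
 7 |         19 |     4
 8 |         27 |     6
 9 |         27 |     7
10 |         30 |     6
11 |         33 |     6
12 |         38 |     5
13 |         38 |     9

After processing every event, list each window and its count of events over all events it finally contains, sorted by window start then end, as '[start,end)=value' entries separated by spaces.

[0,8)=2 [8,16)=2 [16,24)=3 [24,32)=4 [32,40)=3

i=0 t=1 v=9: → [0,8); WM=−∞
i=1 t=10 v=6: → [8,16); WM=8; [0,8) fires=1
i=2 t=6 v=3: → [0,8); WM=8
i=3 t=10 v=8: → [8,16); WM=8
i=4 t=22 v=4: → [16,24); WM=8
i=5 t=18 v=3: → [16,24); WM=20; [8,16) fires=2
i=6 t=24 v=2: → [24,32); WM=20
i=7 t=19 v=4: → [16,24); WM=22
i=8 t=27 v=6: → [24,32); WM=22
i=9 t=27 v=7: → [24,32); WM=25; [16,24) fires=3
i=10 t=30 v=6: → [24,32); WM=25
i=11 t=33 v=6: → [32,40); WM=31
i=12 t=38 v=5: → [32,40); WM=31
i=13 t=38 v=9: → [32,40); WM=36; [24,32) fires=4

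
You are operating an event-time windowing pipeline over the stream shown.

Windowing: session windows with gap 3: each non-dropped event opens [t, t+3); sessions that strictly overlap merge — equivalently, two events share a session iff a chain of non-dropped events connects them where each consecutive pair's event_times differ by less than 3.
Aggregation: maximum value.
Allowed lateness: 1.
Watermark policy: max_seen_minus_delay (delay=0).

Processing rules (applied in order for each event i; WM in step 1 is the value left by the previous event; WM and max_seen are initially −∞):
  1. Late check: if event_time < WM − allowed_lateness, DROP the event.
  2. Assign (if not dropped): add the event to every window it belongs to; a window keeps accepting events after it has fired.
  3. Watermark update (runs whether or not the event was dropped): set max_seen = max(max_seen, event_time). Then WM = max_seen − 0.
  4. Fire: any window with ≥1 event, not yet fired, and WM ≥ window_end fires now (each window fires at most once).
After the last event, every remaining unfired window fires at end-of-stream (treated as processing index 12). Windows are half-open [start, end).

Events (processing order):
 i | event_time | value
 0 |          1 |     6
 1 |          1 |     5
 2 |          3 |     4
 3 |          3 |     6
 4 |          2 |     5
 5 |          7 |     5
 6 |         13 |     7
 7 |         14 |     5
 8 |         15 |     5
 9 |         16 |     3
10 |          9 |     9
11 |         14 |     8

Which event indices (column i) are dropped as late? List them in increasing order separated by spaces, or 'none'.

10 11

i=0 t=1 v=6: → [1,4); WM=1
i=1 t=1 v=5: → [1,4); WM=1
i=2 t=3 v=4: → [1,6); WM=3
i=3 t=3 v=6: → [1,6); WM=3
i=4 t=2 v=5: → [1,6); WM=3
i=5 t=7 v=5: → [7,10); WM=7
i=6 t=13 v=7: → [13,16); WM=13
i=7 t=14 v=5: → [13,17); WM=14
i=8 t=15 v=5: → [13,18); WM=15
i=9 t=16 v=3: → [13,19); WM=16
i=10 t=9 v=9: DROP (t<16-1); WM=16
i=11 t=14 v=8: DROP (t<16-1); WM=16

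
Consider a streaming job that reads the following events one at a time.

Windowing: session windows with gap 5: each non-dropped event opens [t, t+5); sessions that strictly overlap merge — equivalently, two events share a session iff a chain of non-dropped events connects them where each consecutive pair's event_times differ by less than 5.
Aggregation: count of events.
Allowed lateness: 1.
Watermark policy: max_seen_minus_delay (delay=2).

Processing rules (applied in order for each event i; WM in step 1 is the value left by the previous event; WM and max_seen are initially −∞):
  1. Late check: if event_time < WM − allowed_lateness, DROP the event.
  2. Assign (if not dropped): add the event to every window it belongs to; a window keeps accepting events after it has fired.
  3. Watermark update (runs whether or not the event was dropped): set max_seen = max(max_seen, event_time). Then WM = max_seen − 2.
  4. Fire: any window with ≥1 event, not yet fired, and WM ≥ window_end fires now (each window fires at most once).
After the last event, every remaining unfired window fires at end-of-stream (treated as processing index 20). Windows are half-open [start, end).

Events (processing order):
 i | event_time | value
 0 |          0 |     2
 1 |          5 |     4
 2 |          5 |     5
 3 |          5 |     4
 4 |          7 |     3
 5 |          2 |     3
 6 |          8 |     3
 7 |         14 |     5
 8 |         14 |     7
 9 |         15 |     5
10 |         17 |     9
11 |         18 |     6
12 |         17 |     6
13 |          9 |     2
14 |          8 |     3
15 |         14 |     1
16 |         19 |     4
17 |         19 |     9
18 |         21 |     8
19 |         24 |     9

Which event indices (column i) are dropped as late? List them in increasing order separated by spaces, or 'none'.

i=0 t=0 v=2: → [0,5); WM=-2
i=1 t=5 v=4: → [5,10); WM=3
i=2 t=5 v=5: → [5,10); WM=3
i=3 t=5 v=4: → [5,10); WM=3
i=4 t=7 v=3: → [5,12); WM=5
i=5 t=2 v=3: DROP (t<5-1); WM=5
i=6 t=8 v=3: → [5,13); WM=6
i=7 t=14 v=5: → [14,19); WM=12
i=8 t=14 v=7: → [14,19); WM=12
i=9 t=15 v=5: → [14,20); WM=13
i=10 t=17 v=9: → [14,22); WM=15
i=11 t=18 v=6: → [14,23); WM=16
i=12 t=17 v=6: → [14,23); WM=16
i=13 t=9 v=2: DROP (t<16-1); WM=16
i=14 t=8 v=3: DROP (t<16-1); WM=16
i=15 t=14 v=1: DROP (t<16-1); WM=16
i=16 t=19 v=4: → [14,24); WM=17
i=17 t=19 v=9: → [14,24); WM=17
i=18 t=21 v=8: → [14,26); WM=19
i=19 t=24 v=9: → [14,29); WM=22

5 13 14 15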